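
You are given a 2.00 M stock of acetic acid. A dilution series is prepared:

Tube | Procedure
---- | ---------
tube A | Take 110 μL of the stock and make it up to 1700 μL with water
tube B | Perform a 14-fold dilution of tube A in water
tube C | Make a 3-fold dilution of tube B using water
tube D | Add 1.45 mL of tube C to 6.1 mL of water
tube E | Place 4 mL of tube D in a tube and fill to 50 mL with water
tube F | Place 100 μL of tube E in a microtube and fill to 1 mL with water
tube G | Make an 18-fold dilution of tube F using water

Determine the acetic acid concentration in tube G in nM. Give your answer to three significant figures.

263 nM

Step 1: 110 μL brought to 1700 μL → factor 1700/110 = 15.455
Step 2: 14-fold → factor 14
Step 3: 3-fold → factor 3
Step 4: 1.45 mL + 6.1 mL = 7.55 mL total → factor 7.55/1.45 = 5.2069
Step 5: 4 mL brought to 50 mL → factor 50/4 = 12.5
Step 6: 100 μL brought to 1 mL → factor 1000/100 = 10
Step 7: 18-fold → factor 18
Overall dilution factor = 15.455 × 14 × 3 × 5.2069 × 12.5 × 10 × 18 = 7.6044 × 10^6
Final = 2.00 M / 7.6044 × 10^6 = 2.630 × 10^-7 M = 263 nM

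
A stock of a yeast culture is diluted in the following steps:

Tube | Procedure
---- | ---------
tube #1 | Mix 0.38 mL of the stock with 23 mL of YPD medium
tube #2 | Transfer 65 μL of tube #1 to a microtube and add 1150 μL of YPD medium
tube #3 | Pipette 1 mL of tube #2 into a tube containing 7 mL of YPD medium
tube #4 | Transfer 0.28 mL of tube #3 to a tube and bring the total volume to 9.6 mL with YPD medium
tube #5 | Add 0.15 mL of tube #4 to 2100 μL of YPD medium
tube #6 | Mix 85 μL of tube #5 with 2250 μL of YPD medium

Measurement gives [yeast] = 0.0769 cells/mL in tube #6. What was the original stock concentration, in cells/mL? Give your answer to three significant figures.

Step 1: 0.38 mL + 23 mL = 23.38 mL total → factor 23.38/0.38 = 61.526
Step 2: 65 μL + 1150 μL = 1215 μL total → factor 1215/65 = 18.692
Step 3: 1 mL + 7 mL = 8 mL total → factor 8/1 = 8
Step 4: 0.28 mL brought to 9.6 mL → factor 9.6/0.28 = 34.286
Step 5: 0.15 mL + 2100 μL = 2.25 mL total → factor 2.25/0.15 = 15
Step 6: 85 μL + 2250 μL = 2335 μL total → factor 2335/85 = 27.471
Overall dilution factor = 61.526 × 18.692 × 8 × 34.286 × 15 × 27.471 = 1.2998 × 10^8
Stock = 0.0769 cells/mL × 1.2998 × 10^8 = 1.00 × 10^7 cells/mL

1.00 × 10^7 cells/mL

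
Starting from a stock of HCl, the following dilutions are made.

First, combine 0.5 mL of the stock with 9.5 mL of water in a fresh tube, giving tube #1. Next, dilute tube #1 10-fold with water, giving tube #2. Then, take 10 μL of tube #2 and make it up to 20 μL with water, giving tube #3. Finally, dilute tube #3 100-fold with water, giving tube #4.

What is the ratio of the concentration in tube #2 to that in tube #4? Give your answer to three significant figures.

200

Step 1: 0.5 mL + 9.5 mL = 10 mL total → factor 10/0.5 = 20
Step 2: 10-fold → factor 10
Step 3: 10 μL brought to 20 μL → factor 20/10 = 2
Step 4: 100-fold → factor 100
Dilution factor to tube #2 = 200; to tube #4 = 40000
[tube #2]/[tube #4] = (factor to tube #4)/(factor to tube #2) = 40000/200 = 200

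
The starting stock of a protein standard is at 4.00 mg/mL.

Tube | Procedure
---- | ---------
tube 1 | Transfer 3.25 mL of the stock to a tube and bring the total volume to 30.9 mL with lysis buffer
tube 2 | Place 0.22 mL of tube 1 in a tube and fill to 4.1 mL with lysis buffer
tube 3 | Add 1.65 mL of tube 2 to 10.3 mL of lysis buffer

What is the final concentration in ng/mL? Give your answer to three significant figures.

Step 1: 3.25 mL brought to 30.9 mL → factor 30.9/3.25 = 9.5077
Step 2: 0.22 mL brought to 4.1 mL → factor 4.1/0.22 = 18.636
Step 3: 1.65 mL + 10.3 mL = 11.95 mL total → factor 11.95/1.65 = 7.2424
Overall dilution factor = 9.5077 × 18.636 × 7.2424 = 1283.3
Final = 4.00 mg/mL / 1283.3 = 0.003117 mg/mL = 3.12 × 10^3 ng/mL

3.12 × 10^3 ng/mL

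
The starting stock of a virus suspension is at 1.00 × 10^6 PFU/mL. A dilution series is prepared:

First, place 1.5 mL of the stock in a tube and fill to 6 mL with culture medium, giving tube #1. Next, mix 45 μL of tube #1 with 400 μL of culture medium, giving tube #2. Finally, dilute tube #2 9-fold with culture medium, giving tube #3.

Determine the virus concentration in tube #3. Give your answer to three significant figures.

Step 1: 1.5 mL brought to 6 mL → factor 6/1.5 = 4
Step 2: 45 μL + 400 μL = 445 μL total → factor 445/45 = 9.8889
Step 3: 9-fold → factor 9
Overall dilution factor = 4 × 9.8889 × 9 = 356
Final = 1.00 × 10^6 PFU/mL / 356 = 2.81 × 10^3 PFU/mL

2.81 × 10^3 PFU/mL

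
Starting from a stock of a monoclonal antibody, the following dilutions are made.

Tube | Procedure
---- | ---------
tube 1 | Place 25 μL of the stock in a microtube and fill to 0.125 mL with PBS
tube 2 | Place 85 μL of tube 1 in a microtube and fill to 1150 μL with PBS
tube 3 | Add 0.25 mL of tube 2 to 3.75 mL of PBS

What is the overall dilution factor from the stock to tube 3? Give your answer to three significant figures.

Step 1: 25 μL brought to 0.125 mL → factor 125/25 = 5
Step 2: 85 μL brought to 1150 μL → factor 1150/85 = 13.529
Step 3: 0.25 mL + 3.75 mL = 4 mL total → factor 4/0.25 = 16
Overall dilution factor = 5 × 13.529 × 16 = 1082.4

1.08 × 10^3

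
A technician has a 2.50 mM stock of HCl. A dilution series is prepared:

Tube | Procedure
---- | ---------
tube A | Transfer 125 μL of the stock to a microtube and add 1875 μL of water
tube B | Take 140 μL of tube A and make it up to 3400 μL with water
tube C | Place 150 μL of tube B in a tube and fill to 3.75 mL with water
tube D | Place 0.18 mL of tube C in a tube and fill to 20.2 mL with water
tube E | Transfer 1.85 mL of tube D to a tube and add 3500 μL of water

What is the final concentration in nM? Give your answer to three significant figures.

0.793 nM

Step 1: 125 μL + 1875 μL = 2000 μL total → factor 2000/125 = 16
Step 2: 140 μL brought to 3400 μL → factor 3400/140 = 24.286
Step 3: 150 μL brought to 3.75 mL → factor 3750/150 = 25
Step 4: 0.18 mL brought to 20.2 mL → factor 20.2/0.18 = 112.22
Step 5: 1.85 mL + 3500 μL = 5.35 mL total → factor 5.35/1.85 = 2.8919
Overall dilution factor = 16 × 24.286 × 25 × 112.22 × 2.8919 = 3.1526 × 10^6
Final = 2.50 mM / 3.1526 × 10^6 = 7.930 × 10^-7 mM = 0.793 nM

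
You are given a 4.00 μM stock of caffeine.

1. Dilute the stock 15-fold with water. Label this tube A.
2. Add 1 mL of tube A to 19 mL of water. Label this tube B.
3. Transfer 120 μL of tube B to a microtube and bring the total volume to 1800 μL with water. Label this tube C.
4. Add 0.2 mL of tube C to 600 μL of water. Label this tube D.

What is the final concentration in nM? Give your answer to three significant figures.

0.222 nM

Step 1: 15-fold → factor 15
Step 2: 1 mL + 19 mL = 20 mL total → factor 20/1 = 20
Step 3: 120 μL brought to 1800 μL → factor 1800/120 = 15
Step 4: 0.2 mL + 600 μL = 0.8 mL total → factor 0.8/0.2 = 4
Overall dilution factor = 15 × 20 × 15 × 4 = 18000
Final = 4.00 μM / 18000 = 0.0002222 μM = 0.222 nM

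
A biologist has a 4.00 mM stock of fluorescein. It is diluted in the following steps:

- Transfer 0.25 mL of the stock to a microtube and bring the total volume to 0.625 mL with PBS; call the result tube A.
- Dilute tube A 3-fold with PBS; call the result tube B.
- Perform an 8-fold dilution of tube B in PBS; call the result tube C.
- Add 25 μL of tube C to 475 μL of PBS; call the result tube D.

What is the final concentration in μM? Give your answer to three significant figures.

3.33 μM

Step 1: 0.25 mL brought to 0.625 mL → factor 0.625/0.25 = 2.5
Step 2: 3-fold → factor 3
Step 3: 8-fold → factor 8
Step 4: 25 μL + 475 μL = 500 μL total → factor 500/25 = 20
Overall dilution factor = 2.5 × 3 × 8 × 20 = 1200
Final = 4.00 mM / 1200 = 0.003333 mM = 3.33 μM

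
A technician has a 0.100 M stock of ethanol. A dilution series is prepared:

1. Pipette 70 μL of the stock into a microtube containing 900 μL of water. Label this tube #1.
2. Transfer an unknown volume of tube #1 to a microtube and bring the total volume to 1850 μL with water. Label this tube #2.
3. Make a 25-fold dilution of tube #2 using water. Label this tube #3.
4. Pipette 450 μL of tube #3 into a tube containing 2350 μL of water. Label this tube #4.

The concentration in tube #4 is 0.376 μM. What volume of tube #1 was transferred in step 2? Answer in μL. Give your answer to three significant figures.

15.0 μL

Step 1: 70 μL + 900 μL = 970 μL total → factor 970/70 = 13.857
Step 2: v brought to 1850 μL → factor = 1850 μL/v
Step 3: 25-fold → factor 25
Step 4: 450 μL + 2350 μL = 2800 μL total → factor 2800/450 = 6.2222
Product of known-step factors = 2155.6
Overall factor = 0.100 M / (0.376 μM) = 2.6596 × 10^5
Step-2 factor = 2.6596 × 10^5 / 2155.6 = 123.38
v = 1850 μL / 123.38 = 15.0 μL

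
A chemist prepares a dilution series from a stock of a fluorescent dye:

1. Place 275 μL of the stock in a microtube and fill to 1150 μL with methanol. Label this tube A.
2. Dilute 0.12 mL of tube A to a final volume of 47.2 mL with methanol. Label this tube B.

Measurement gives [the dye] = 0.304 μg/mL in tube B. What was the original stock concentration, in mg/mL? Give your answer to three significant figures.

Step 1: 275 μL brought to 1150 μL → factor 1150/275 = 4.1818
Step 2: 0.12 mL brought to 47.2 mL → factor 47.2/0.12 = 393.33
Overall dilution factor = 4.1818 × 393.33 = 1644.8
Stock = 0.304 μg/mL × 1644.8 = 500.0 μg/mL = 0.500 mg/mL

0.500 mg/mL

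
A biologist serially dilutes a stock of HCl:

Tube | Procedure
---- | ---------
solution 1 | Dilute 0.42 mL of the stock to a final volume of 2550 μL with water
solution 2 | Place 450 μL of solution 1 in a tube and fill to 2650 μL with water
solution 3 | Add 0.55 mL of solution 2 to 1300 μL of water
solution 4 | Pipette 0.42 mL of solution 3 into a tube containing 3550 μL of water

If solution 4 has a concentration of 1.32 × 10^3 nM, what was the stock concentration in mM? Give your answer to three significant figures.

1.50 mM

Step 1: 0.42 mL brought to 2550 μL → factor 2.55/0.42 = 6.0714
Step 2: 450 μL brought to 2650 μL → factor 2650/450 = 5.8889
Step 3: 0.55 mL + 1300 μL = 1.85 mL total → factor 1.85/0.55 = 3.3636
Step 4: 0.42 mL + 3550 μL = 3.97 mL total → factor 3.97/0.42 = 9.4524
Overall dilution factor = 6.0714 × 5.8889 × 3.3636 × 9.4524 = 1136.8
Stock = 1.32 × 10^3 nM × 1136.8 = 1.501 × 10^6 nM = 1.50 mM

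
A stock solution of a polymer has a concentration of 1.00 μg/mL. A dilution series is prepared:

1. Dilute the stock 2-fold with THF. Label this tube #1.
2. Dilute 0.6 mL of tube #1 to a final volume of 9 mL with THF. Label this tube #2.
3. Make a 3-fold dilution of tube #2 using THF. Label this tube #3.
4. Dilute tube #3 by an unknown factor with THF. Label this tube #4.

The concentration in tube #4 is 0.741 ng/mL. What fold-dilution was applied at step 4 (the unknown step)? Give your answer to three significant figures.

Step 1: 2-fold → factor 2
Step 2: 0.6 mL brought to 9 mL → factor 9/0.6 = 15
Step 3: 3-fold → factor 3
Step 4: unknown factor x
Product of known-step factors = 90
Overall factor = 1.00 μg/mL / (0.741 ng/mL) = 1349.5
x = 1349.5 / 90 = 15.0

15.0-fold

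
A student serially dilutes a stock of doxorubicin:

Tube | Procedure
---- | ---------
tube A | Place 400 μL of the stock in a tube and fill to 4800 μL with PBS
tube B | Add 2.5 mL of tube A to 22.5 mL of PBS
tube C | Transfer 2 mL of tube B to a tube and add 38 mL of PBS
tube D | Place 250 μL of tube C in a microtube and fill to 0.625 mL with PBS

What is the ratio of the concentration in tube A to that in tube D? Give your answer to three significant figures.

Step 1: 400 μL brought to 4800 μL → factor 4800/400 = 12
Step 2: 2.5 mL + 22.5 mL = 25 mL total → factor 25/2.5 = 10
Step 3: 2 mL + 38 mL = 40 mL total → factor 40/2 = 20
Step 4: 250 μL brought to 0.625 mL → factor 625/250 = 2.5
Dilution factor to tube A = 12; to tube D = 6000
[tube A]/[tube D] = (factor to tube D)/(factor to tube A) = 6000/12 = 500

500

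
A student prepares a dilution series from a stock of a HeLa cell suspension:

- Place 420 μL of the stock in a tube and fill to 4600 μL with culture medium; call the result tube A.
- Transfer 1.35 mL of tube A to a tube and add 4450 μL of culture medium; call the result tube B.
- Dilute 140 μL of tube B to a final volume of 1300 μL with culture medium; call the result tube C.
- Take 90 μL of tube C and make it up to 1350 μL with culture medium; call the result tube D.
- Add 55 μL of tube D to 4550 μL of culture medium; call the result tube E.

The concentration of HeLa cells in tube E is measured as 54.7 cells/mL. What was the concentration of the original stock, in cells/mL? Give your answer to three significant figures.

3.00 × 10^7 cells/mL

Step 1: 420 μL brought to 4600 μL → factor 4600/420 = 10.952
Step 2: 1.35 mL + 4450 μL = 5.8 mL total → factor 5.8/1.35 = 4.2963
Step 3: 140 μL brought to 1300 μL → factor 1300/140 = 9.2857
Step 4: 90 μL brought to 1350 μL → factor 1350/90 = 15
Step 5: 55 μL + 4550 μL = 4605 μL total → factor 4605/55 = 83.727
Overall dilution factor = 10.952 × 4.2963 × 9.2857 × 15 × 83.727 = 5.4875 × 10^5
Stock = 54.7 cells/mL × 5.4875 × 10^5 = 3.00 × 10^7 cells/mL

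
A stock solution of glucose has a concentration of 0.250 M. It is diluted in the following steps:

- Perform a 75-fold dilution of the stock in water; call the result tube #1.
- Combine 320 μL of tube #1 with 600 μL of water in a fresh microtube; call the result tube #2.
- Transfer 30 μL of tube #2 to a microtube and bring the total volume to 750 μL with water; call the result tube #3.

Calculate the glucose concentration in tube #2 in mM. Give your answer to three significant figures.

Step 1: 75-fold → factor 75
Step 2: 320 μL + 600 μL = 920 μL total → factor 920/320 = 2.875
Dilution factor through tube #2 = 75 × 2.875 = 215.62
[tube #2] = 0.250 M / 215.62 = 0.001159 M = 1.16 mM

1.16 mM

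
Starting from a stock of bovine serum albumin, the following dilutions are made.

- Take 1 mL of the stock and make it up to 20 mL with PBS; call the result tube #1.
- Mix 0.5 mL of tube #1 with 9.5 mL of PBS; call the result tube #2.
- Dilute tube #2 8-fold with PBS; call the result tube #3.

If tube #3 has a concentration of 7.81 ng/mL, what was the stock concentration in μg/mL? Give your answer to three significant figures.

25.0 μg/mL

Step 1: 1 mL brought to 20 mL → factor 20/1 = 20
Step 2: 0.5 mL + 9.5 mL = 10 mL total → factor 10/0.5 = 20
Step 3: 8-fold → factor 8
Overall dilution factor = 20 × 20 × 8 = 3200
Stock = 7.81 ng/mL × 3200 = 2.499 × 10^4 ng/mL = 25.0 μg/mL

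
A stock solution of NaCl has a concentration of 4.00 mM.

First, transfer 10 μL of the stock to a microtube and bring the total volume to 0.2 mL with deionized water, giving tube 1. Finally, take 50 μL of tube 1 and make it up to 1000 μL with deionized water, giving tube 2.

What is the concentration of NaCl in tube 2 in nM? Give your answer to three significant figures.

1.00 × 10^4 nM

Step 1: 10 μL brought to 0.2 mL → factor 200/10 = 20
Step 2: 50 μL brought to 1000 μL → factor 1000/50 = 20
Overall dilution factor = 20 × 20 = 400
Final = 4.00 mM / 400 = 0.01000 mM = 1.00 × 10^4 nM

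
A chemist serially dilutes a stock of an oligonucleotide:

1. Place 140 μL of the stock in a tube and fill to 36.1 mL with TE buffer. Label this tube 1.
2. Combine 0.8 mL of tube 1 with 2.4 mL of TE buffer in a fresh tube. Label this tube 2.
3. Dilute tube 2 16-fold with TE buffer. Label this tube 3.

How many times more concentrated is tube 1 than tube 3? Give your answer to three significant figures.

Step 1: 140 μL brought to 36.1 mL → factor 36100/140 = 257.86
Step 2: 0.8 mL + 2.4 mL = 3.2 mL total → factor 3.2/0.8 = 4
Step 3: 16-fold → factor 16
Dilution factor to tube 1 = 257.86; to tube 3 = 16503
[tube 1]/[tube 3] = (factor to tube 3)/(factor to tube 1) = 16503/257.86 = 64.0

64.0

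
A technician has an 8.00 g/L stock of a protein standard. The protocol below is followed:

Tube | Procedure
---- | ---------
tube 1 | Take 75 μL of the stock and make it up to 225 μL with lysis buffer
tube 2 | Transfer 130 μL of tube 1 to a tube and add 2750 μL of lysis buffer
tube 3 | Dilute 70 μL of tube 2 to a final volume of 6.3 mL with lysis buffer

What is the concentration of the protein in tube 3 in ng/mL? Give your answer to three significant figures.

Step 1: 75 μL brought to 225 μL → factor 225/75 = 3
Step 2: 130 μL + 2750 μL = 2880 μL total → factor 2880/130 = 22.154
Step 3: 70 μL brought to 6.3 mL → factor 6300/70 = 90
Overall dilution factor = 3 × 22.154 × 90 = 5981.5
Final = 8.00 g/L / 5981.5 = 0.001337 g/L = 1.34 × 10^3 ng/mL

1.34 × 10^3 ng/mL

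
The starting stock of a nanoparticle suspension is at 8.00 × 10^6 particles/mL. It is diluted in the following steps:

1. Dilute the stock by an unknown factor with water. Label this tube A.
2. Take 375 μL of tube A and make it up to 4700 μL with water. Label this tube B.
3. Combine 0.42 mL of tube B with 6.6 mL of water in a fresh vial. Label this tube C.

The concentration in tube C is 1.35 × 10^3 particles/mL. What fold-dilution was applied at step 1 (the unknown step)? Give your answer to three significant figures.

28.3-fold

Step 1: unknown factor x
Step 2: 375 μL brought to 4700 μL → factor 4700/375 = 12.533
Step 3: 0.42 mL + 6.6 mL = 7.02 mL total → factor 7.02/0.42 = 16.714
Product of known-step factors = 209.49
Overall factor = 8.00 × 10^6 particles/mL / (1.35 × 10^3 particles/mL) = 5925.9
x = 5925.9 / 209.49 = 28.3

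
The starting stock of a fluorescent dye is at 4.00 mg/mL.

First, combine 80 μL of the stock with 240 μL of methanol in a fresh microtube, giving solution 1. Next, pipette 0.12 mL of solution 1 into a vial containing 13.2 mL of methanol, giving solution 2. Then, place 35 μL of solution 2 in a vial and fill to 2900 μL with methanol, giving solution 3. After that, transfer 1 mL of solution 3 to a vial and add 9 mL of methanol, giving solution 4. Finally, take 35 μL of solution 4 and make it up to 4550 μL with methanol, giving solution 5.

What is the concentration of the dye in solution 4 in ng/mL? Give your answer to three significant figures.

10.9 ng/mL

Step 1: 80 μL + 240 μL = 320 μL total → factor 320/80 = 4
Step 2: 0.12 mL + 13.2 mL = 13.32 mL total → factor 13.32/0.12 = 111
Step 3: 35 μL brought to 2900 μL → factor 2900/35 = 82.857
Step 4: 1 mL + 9 mL = 10 mL total → factor 10/1 = 10
Dilution factor through solution 4 = 4 × 111 × 82.857 × 10 = 3.6789 × 10^5
[solution 4] = 4.00 mg/mL / 3.6789 × 10^5 = 1.087 × 10^-5 mg/mL = 10.9 ng/mL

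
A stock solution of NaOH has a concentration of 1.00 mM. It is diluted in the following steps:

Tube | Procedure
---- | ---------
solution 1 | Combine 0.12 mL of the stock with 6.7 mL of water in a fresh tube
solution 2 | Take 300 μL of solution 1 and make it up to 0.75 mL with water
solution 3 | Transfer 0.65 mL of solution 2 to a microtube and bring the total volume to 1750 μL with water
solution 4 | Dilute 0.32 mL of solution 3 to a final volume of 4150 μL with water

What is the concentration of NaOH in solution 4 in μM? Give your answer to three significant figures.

0.202 μM

Step 1: 0.12 mL + 6.7 mL = 6.82 mL total → factor 6.82/0.12 = 56.833
Step 2: 300 μL brought to 0.75 mL → factor 750/300 = 2.5
Step 3: 0.65 mL brought to 1750 μL → factor 1.75/0.65 = 2.6923
Step 4: 0.32 mL brought to 4150 μL → factor 4.15/0.32 = 12.969
Overall dilution factor = 56.833 × 2.5 × 2.6923 × 12.969 = 4961
Final = 1.00 mM / 4961 = 0.0002016 mM = 0.202 μM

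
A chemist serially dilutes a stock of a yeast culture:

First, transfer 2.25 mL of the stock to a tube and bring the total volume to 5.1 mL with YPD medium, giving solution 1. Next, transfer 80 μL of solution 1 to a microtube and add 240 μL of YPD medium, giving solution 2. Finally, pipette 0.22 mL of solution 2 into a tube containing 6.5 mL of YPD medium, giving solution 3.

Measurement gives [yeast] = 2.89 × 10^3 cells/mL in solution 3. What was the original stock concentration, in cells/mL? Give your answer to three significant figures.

Step 1: 2.25 mL brought to 5.1 mL → factor 5.1/2.25 = 2.2667
Step 2: 80 μL + 240 μL = 320 μL total → factor 320/80 = 4
Step 3: 0.22 mL + 6.5 mL = 6.72 mL total → factor 6.72/0.22 = 30.545
Overall dilution factor = 2.2667 × 4 × 30.545 = 276.95
Stock = 2.89 × 10^3 cells/mL × 276.95 = 8.00 × 10^5 cells/mL

8.00 × 10^5 cells/mL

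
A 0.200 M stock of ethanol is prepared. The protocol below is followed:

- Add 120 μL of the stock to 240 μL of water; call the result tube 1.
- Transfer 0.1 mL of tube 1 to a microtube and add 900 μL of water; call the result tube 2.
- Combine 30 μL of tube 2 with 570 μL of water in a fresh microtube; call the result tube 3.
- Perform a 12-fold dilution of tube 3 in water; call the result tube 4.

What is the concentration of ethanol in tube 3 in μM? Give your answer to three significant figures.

Step 1: 120 μL + 240 μL = 360 μL total → factor 360/120 = 3
Step 2: 0.1 mL + 900 μL = 1 mL total → factor 1/0.1 = 10
Step 3: 30 μL + 570 μL = 600 μL total → factor 600/30 = 20
Dilution factor through tube 3 = 3 × 10 × 20 = 600
[tube 3] = 0.200 M / 600 = 0.0003333 M = 333 μM

333 μM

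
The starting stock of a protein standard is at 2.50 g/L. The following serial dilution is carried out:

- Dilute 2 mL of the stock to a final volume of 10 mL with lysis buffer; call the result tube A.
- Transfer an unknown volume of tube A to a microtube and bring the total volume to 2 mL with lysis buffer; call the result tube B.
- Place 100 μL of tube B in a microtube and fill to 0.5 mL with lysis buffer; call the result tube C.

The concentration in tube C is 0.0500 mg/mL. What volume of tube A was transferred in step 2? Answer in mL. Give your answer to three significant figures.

1.00 mL

Step 1: 2 mL brought to 10 mL → factor 10/2 = 5
Step 2: v brought to 2 mL → factor = 2 mL/v
Step 3: 100 μL brought to 0.5 mL → factor 500/100 = 5
Product of known-step factors = 25
Overall factor = 2.50 g/L / (0.0500 mg/mL) = 50
Step-2 factor = 50 / 25 = 2
v = 2 mL / 2 = 1.00 mL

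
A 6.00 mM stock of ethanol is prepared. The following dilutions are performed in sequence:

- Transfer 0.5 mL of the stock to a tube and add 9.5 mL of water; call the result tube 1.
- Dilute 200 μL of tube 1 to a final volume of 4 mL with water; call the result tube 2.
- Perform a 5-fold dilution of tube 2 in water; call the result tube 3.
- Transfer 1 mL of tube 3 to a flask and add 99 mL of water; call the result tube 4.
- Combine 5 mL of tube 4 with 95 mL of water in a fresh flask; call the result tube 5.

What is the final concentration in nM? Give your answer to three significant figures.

Step 1: 0.5 mL + 9.5 mL = 10 mL total → factor 10/0.5 = 20
Step 2: 200 μL brought to 4 mL → factor 4000/200 = 20
Step 3: 5-fold → factor 5
Step 4: 1 mL + 99 mL = 100 mL total → factor 100/1 = 100
Step 5: 5 mL + 95 mL = 100 mL total → factor 100/5 = 20
Overall dilution factor = 20 × 20 × 5 × 100 × 20 = 4 × 10^6
Final = 6.00 mM / 4 × 10^6 = 1.500 × 10^-6 mM = 1.50 nM

1.50 nM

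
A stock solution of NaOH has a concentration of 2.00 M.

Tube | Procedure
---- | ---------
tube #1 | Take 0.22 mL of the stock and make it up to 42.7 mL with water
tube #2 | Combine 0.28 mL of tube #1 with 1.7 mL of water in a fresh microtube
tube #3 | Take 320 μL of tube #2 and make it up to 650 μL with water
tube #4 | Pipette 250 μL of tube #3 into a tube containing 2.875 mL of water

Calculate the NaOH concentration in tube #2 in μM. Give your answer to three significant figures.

1.46 × 10^3 μM

Step 1: 0.22 mL brought to 42.7 mL → factor 42.7/0.22 = 194.09
Step 2: 0.28 mL + 1.7 mL = 1.98 mL total → factor 1.98/0.28 = 7.0714
Dilution factor through tube #2 = 194.09 × 7.0714 = 1372.5
[tube #2] = 2.00 M / 1372.5 = 0.001457 M = 1.46 × 10^3 μM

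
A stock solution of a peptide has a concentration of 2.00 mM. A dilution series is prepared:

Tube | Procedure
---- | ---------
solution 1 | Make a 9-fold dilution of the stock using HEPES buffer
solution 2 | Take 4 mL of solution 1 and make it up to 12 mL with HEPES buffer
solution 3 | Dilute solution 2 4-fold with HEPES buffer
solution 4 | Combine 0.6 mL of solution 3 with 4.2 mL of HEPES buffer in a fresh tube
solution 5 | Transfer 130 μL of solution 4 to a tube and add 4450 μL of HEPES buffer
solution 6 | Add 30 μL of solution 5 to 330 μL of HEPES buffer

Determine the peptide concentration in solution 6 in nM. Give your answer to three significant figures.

5.48 nM

Step 1: 9-fold → factor 9
Step 2: 4 mL brought to 12 mL → factor 12/4 = 3
Step 3: 4-fold → factor 4
Step 4: 0.6 mL + 4.2 mL = 4.8 mL total → factor 4.8/0.6 = 8
Step 5: 130 μL + 4450 μL = 4580 μL total → factor 4580/130 = 35.231
Step 6: 30 μL + 330 μL = 360 μL total → factor 360/30 = 12
Overall dilution factor = 9 × 3 × 4 × 8 × 35.231 × 12 = 3.6527 × 10^5
Final = 2.00 mM / 3.6527 × 10^5 = 5.475 × 10^-6 mM = 5.48 nM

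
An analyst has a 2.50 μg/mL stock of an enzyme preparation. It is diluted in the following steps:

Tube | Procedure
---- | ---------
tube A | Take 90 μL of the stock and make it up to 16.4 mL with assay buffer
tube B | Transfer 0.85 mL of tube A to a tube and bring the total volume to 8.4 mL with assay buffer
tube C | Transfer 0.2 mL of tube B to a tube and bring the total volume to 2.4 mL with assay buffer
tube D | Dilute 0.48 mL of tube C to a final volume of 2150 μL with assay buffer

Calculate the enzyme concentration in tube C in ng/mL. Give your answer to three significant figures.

0.116 ng/mL

Step 1: 90 μL brought to 16.4 mL → factor 16400/90 = 182.22
Step 2: 0.85 mL brought to 8.4 mL → factor 8.4/0.85 = 9.8824
Step 3: 0.2 mL brought to 2.4 mL → factor 2.4/0.2 = 12
Dilution factor through tube C = 182.22 × 9.8824 × 12 = 21609
[tube C] = 2.50 μg/mL / 21609 = 0.0001157 μg/mL = 0.116 ng/mL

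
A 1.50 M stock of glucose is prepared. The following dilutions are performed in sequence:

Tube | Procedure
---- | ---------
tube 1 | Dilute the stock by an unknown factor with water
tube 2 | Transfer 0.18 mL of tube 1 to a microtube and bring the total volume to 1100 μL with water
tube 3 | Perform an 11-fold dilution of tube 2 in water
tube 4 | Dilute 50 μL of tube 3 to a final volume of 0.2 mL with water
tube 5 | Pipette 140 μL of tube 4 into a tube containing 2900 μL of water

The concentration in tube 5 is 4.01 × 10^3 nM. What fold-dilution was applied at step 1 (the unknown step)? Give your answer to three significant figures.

64.1-fold

Step 1: unknown factor x
Step 2: 0.18 mL brought to 1100 μL → factor 1.1/0.18 = 6.1111
Step 3: 11-fold → factor 11
Step 4: 50 μL brought to 0.2 mL → factor 200/50 = 4
Step 5: 140 μL + 2900 μL = 3040 μL total → factor 3040/140 = 21.714
Product of known-step factors = 5838.7
Overall factor = 1.50 M / (4.01 × 10^3 nM) = 3.7406 × 10^5
x = 3.7406 × 10^5 / 5838.7 = 64.1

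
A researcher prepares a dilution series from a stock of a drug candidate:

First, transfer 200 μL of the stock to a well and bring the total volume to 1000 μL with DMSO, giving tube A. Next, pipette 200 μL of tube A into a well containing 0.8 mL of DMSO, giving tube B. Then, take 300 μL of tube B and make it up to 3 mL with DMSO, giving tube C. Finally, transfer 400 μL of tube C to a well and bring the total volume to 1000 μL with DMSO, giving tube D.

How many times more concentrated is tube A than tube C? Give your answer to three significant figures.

50.0

Step 1: 200 μL brought to 1000 μL → factor 1000/200 = 5
Step 2: 200 μL + 0.8 mL = 1000 μL total → factor 1000/200 = 5
Step 3: 300 μL brought to 3 mL → factor 3000/300 = 10
Dilution factor to tube A = 5; to tube C = 250
[tube A]/[tube C] = (factor to tube C)/(factor to tube A) = 250/5 = 50.0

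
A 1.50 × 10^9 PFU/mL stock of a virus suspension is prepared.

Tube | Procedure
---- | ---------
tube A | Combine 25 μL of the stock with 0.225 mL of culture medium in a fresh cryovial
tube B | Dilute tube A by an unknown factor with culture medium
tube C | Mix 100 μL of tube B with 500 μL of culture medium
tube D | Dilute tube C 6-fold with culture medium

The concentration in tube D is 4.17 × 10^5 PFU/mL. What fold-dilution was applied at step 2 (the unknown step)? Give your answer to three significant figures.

Step 1: 25 μL + 0.225 mL = 250 μL total → factor 250/25 = 10
Step 2: unknown factor x
Step 3: 100 μL + 500 μL = 600 μL total → factor 600/100 = 6
Step 4: 6-fold → factor 6
Product of known-step factors = 360
Overall factor = 1.50 × 10^9 PFU/mL / (4.17 × 10^5 PFU/mL) = 3597.1
x = 3597.1 / 360 = 9.99

9.99-fold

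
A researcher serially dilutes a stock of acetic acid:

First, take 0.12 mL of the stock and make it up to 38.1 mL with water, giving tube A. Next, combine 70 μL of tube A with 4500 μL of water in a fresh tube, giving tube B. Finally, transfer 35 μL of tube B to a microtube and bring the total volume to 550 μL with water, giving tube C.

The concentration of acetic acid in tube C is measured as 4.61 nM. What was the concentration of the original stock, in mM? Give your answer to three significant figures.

1.50 mM

Step 1: 0.12 mL brought to 38.1 mL → factor 38.1/0.12 = 317.5
Step 2: 70 μL + 4500 μL = 4570 μL total → factor 4570/70 = 65.286
Step 3: 35 μL brought to 550 μL → factor 550/35 = 15.714
Overall dilution factor = 317.5 × 65.286 × 15.714 = 3.2573 × 10^5
Stock = 4.61 nM × 3.2573 × 10^5 = 1.502 × 10^6 nM = 1.50 mM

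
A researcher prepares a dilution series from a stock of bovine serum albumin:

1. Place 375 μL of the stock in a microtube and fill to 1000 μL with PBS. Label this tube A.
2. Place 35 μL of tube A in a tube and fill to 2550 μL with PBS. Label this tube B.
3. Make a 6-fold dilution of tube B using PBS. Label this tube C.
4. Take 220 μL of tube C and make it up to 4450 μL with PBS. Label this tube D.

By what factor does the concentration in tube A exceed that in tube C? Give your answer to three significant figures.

437

Step 1: 375 μL brought to 1000 μL → factor 1000/375 = 2.6667
Step 2: 35 μL brought to 2550 μL → factor 2550/35 = 72.857
Step 3: 6-fold → factor 6
Dilution factor to tube A = 2.6667; to tube C = 1165.7
[tube A]/[tube C] = (factor to tube C)/(factor to tube A) = 1165.7/2.6667 = 437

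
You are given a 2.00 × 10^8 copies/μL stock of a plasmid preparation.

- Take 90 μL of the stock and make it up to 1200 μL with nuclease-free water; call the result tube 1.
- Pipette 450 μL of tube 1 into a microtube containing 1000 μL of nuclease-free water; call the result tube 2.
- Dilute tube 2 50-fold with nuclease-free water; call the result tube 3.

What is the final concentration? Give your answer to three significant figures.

Step 1: 90 μL brought to 1200 μL → factor 1200/90 = 13.333
Step 2: 450 μL + 1000 μL = 1450 μL total → factor 1450/450 = 3.2222
Step 3: 50-fold → factor 50
Overall dilution factor = 13.333 × 3.2222 × 50 = 2148.1
Final = 2.00 × 10^8 copies/μL / 2148.1 = 9.31 × 10^4 copies/μL

9.31 × 10^4 copies/μL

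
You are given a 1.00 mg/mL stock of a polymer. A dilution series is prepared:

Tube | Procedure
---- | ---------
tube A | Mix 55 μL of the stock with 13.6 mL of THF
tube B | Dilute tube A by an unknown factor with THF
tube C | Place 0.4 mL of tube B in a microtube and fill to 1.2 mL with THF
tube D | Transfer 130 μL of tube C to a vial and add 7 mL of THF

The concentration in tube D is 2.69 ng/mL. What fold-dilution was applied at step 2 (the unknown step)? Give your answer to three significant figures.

Step 1: 55 μL + 13.6 mL = 13655 μL total → factor 13655/55 = 248.27
Step 2: unknown factor x
Step 3: 0.4 mL brought to 1.2 mL → factor 1.2/0.4 = 3
Step 4: 130 μL + 7 mL = 7130 μL total → factor 7130/130 = 54.846
Product of known-step factors = 40850
Overall factor = 1.00 mg/mL / (2.69 ng/mL) = 3.7175 × 10^5
x = 3.7175 × 10^5 / 40850 = 9.10

9.10-fold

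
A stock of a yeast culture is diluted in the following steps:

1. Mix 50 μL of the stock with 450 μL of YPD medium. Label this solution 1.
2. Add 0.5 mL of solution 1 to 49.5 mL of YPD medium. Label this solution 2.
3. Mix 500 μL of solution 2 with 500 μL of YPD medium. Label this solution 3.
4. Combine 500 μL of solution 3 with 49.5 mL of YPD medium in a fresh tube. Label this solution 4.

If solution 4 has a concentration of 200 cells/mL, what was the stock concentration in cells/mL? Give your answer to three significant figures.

Step 1: 50 μL + 450 μL = 500 μL total → factor 500/50 = 10
Step 2: 0.5 mL + 49.5 mL = 50 mL total → factor 50/0.5 = 100
Step 3: 500 μL + 500 μL = 1000 μL total → factor 1000/500 = 2
Step 4: 500 μL + 49.5 mL = 50000 μL total → factor 50000/500 = 100
Overall dilution factor = 10 × 100 × 2 × 100 = 2 × 10^5
Stock = 200 cells/mL × 2 × 10^5 = 4.00 × 10^7 cells/mL

4.00 × 10^7 cells/mL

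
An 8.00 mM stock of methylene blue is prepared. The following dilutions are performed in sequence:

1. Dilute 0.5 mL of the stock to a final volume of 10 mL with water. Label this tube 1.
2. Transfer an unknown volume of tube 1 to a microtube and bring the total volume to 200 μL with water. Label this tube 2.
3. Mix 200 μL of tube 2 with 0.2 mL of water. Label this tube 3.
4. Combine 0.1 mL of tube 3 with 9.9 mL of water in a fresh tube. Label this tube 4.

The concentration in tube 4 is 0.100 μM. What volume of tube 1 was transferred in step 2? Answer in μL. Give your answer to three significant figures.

Step 1: 0.5 mL brought to 10 mL → factor 10/0.5 = 20
Step 2: v brought to 200 μL → factor = 200 μL/v
Step 3: 200 μL + 0.2 mL = 400 μL total → factor 400/200 = 2
Step 4: 0.1 mL + 9.9 mL = 10 mL total → factor 10/0.1 = 100
Product of known-step factors = 4000
Overall factor = 8.00 mM / (0.100 μM) = 80000
Step-2 factor = 80000 / 4000 = 20
v = 200 μL / 20 = 10.0 μL

10.0 μL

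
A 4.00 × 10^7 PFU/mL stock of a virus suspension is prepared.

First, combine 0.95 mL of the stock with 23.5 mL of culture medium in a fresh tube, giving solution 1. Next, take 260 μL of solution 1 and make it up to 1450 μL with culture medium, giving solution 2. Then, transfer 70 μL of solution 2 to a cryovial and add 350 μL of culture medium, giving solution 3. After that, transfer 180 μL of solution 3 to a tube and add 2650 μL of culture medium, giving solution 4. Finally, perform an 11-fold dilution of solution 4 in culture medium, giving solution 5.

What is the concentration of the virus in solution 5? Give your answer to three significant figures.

269 PFU/mL

Step 1: 0.95 mL + 23.5 mL = 24.45 mL total → factor 24.45/0.95 = 25.737
Step 2: 260 μL brought to 1450 μL → factor 1450/260 = 5.5769
Step 3: 70 μL + 350 μL = 420 μL total → factor 420/70 = 6
Step 4: 180 μL + 2650 μL = 2830 μL total → factor 2830/180 = 15.722
Step 5: 11-fold → factor 11
Overall dilution factor = 25.737 × 5.5769 × 6 × 15.722 × 11 = 1.4894 × 10^5
Final = 4.00 × 10^7 PFU/mL / 1.4894 × 10^5 = 269 PFU/mL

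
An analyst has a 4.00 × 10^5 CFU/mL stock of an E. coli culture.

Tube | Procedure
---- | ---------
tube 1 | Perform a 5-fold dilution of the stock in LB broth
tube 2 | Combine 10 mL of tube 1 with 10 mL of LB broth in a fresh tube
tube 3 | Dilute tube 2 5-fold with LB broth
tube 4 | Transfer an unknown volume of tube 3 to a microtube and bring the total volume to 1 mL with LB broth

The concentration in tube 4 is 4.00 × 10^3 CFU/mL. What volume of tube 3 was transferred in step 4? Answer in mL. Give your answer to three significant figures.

0.500 mL

Step 1: 5-fold → factor 5
Step 2: 10 mL + 10 mL = 20 mL total → factor 20/10 = 2
Step 3: 5-fold → factor 5
Step 4: v brought to 1 mL → factor = 1 mL/v
Product of known-step factors = 50
Overall factor = 4.00 × 10^5 CFU/mL / (4.00 × 10^3 CFU/mL) = 100
Step-4 factor = 100 / 50 = 2
v = 1 mL / 2 = 0.500 mL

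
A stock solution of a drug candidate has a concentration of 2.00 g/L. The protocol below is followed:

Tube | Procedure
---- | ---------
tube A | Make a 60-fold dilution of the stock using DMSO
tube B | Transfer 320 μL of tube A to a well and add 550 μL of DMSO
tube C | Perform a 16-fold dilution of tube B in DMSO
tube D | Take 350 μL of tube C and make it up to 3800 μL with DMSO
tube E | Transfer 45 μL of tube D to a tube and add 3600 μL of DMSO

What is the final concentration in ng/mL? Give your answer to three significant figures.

0.871 ng/mL

Step 1: 60-fold → factor 60
Step 2: 320 μL + 550 μL = 870 μL total → factor 870/320 = 2.7188
Step 3: 16-fold → factor 16
Step 4: 350 μL brought to 3800 μL → factor 3800/350 = 10.857
Step 5: 45 μL + 3600 μL = 3645 μL total → factor 3645/45 = 81
Overall dilution factor = 60 × 2.7188 × 16 × 10.857 × 81 = 2.2953 × 10^6
Final = 2.00 g/L / 2.2953 × 10^6 = 8.713 × 10^-7 g/L = 0.871 ng/mL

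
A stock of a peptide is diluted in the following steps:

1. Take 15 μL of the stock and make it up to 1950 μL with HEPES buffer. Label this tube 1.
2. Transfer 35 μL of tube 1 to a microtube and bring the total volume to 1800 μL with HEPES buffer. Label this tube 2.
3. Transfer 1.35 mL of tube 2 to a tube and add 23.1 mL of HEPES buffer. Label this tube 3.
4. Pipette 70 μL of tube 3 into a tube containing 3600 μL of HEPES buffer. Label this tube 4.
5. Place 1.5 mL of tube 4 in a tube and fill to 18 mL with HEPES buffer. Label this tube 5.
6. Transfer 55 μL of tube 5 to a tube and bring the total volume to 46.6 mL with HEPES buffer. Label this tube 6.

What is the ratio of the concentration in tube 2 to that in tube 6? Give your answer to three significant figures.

9.65 × 10^6

Step 1: 15 μL brought to 1950 μL → factor 1950/15 = 130
Step 2: 35 μL brought to 1800 μL → factor 1800/35 = 51.429
Step 3: 1.35 mL + 23.1 mL = 24.45 mL total → factor 24.45/1.35 = 18.111
Step 4: 70 μL + 3600 μL = 3670 μL total → factor 3670/70 = 52.429
Step 5: 1.5 mL brought to 18 mL → factor 18/1.5 = 12
Step 6: 55 μL brought to 46.6 mL → factor 46600/55 = 847.27
Dilution factor to tube 2 = 6685.7; to tube 6 = 6.4545 × 10^10
[tube 2]/[tube 6] = (factor to tube 6)/(factor to tube 2) = 6.4545 × 10^10/6685.7 = 9.65 × 10^6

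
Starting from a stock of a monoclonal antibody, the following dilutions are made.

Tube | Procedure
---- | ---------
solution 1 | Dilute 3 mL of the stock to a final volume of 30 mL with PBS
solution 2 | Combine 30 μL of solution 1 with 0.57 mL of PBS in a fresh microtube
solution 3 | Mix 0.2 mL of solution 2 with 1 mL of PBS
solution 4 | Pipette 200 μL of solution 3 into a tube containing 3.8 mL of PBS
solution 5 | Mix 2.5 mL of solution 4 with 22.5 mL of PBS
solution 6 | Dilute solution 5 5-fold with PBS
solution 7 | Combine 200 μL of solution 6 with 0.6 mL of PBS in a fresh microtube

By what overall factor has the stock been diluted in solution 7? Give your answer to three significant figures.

Step 1: 3 mL brought to 30 mL → factor 30/3 = 10
Step 2: 30 μL + 0.57 mL = 600 μL total → factor 600/30 = 20
Step 3: 0.2 mL + 1 mL = 1.2 mL total → factor 1.2/0.2 = 6
Step 4: 200 μL + 3.8 mL = 4000 μL total → factor 4000/200 = 20
Step 5: 2.5 mL + 22.5 mL = 25 mL total → factor 25/2.5 = 10
Step 6: 5-fold → factor 5
Step 7: 200 μL + 0.6 mL = 800 μL total → factor 800/200 = 4
Overall dilution factor = 10 × 20 × 6 × 20 × 10 × 5 × 4 = 4.8 × 10^6

4.80 × 10^6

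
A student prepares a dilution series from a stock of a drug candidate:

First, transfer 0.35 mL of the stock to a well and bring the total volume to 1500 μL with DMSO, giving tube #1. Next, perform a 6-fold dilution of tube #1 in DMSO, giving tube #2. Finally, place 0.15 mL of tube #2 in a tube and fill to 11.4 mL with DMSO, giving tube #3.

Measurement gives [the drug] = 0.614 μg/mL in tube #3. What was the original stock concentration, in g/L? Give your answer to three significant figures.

1.20 g/L

Step 1: 0.35 mL brought to 1500 μL → factor 1.5/0.35 = 4.2857
Step 2: 6-fold → factor 6
Step 3: 0.15 mL brought to 11.4 mL → factor 11.4/0.15 = 76
Overall dilution factor = 4.2857 × 6 × 76 = 1954.3
Stock = 0.614 μg/mL × 1954.3 = 1200 μg/mL = 1.20 g/L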